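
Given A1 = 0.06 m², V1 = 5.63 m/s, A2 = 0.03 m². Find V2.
Formula: V_2 = \frac{A_1 V_1}{A_2}
V2 = 0.06·5.63/0.03 = 11.26 m/s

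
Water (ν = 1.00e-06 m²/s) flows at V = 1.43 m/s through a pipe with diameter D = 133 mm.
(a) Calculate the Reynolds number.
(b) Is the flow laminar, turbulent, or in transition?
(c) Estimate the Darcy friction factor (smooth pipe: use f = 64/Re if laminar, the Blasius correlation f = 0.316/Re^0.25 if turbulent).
(a) Re = V·D/ν = 1.43·0.133/1.00e-06 = 190190
(b) Flow regime: turbulent (Re > 4000)
(c) Friction factor: f = 0.316/Re^0.25 = 0.316/190190^0.25 = 0.01513 (Blasius is strictly valid for Re ≲ 1e5; used here as the smooth-pipe estimate the problem specifies)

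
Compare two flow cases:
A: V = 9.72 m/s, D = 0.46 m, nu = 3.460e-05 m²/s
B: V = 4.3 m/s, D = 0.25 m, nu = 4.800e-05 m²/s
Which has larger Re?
Re(A) = 129225, Re(B) = 22396. Answer: A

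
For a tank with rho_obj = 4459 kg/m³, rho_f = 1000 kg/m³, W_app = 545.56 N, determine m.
Formula: W_{app} = mg\left(1 - \frac{\rho_f}{\rho_{obj}}\right)
Substituting knowns: 545.56 = m·9.81·(1 − 1000/4459)
Solving for m: m = 545.56/(9.81·(1 − 1000/4459)) = 71.69 kg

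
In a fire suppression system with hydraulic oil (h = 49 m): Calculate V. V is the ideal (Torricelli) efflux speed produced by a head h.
Formula: V = \sqrt{2 g h}
V = √(2·9.81·49) = 31.01 m/s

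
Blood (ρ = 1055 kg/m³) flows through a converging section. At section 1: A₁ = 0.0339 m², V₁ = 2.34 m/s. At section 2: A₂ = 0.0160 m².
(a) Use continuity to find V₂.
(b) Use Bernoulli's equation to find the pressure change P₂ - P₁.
(a) Continuity: A₁V₁=A₂V₂ -> V₂=A₁V₁/A₂=0.0339*2.34/0.0160=4.96 m/s
(b) Bernoulli: P₂-P₁=0.5*rho*(V₁^2-V₂^2)/1000=0.5*1055*(2.34^2-4.96^2)/1000=-10.09 kPa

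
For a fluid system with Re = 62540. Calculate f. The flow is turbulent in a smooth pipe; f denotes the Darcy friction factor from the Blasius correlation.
Formula: f = \frac{0.316}{Re^{0.25}}
f = 0.316/62540^0.25 = 0.01998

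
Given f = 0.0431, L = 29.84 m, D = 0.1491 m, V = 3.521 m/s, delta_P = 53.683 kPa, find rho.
Formula: \Delta P = f \frac{L}{D} \frac{\rho V^2}{2}
Substituting knowns: 53.683 = 0.0431·(29.84/0.1491)·0.5·rho·3.521²/1000
Solving for rho: rho = (53.683·1000)/(0.0431·(29.84/0.1491)·0.5·3.521²) = 1004 kg/m³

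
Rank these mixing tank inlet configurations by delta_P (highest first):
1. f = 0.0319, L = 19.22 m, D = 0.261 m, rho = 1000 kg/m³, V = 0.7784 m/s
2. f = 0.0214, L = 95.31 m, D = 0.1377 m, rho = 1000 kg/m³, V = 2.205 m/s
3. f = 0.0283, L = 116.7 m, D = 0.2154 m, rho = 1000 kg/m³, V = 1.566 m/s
Case 1: delta_P = 0.7117 kPa
Case 2: delta_P = 36.01 kPa
Case 3: delta_P = 18.8 kPa
Ranking (highest first): 2, 3, 1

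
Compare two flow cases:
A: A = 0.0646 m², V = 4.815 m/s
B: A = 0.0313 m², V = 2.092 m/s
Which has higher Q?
Q(A) = 311 L/s, Q(B) = 65.48 L/s. Answer: A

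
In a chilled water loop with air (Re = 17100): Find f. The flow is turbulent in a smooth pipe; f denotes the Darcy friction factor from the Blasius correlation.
Formula: f = \frac{0.316}{Re^{0.25}}
f = 0.316/17100^0.25 = 0.02763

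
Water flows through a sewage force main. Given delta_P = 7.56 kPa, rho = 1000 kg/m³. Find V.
Formula: V = \sqrt{\frac{2 \Delta P}{\rho}}
V = √(2·(7.56·1000)/1000) = 3.888 m/s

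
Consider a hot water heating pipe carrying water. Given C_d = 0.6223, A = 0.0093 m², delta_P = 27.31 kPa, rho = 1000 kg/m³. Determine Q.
Formula: Q = C_d A \sqrt{\frac{2 \Delta P}{\rho}}
Q = 0.6223·0.0093·√(2·(27.31·1000)/1000)·1000 = 42.77 L/s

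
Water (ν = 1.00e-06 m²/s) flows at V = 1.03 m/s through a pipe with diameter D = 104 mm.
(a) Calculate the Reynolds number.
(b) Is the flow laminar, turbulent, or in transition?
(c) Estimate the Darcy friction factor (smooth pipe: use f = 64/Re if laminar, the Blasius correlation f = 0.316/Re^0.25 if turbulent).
(a) Re = V·D/ν = 1.03·0.104/1.00e-06 = 107120
(b) Flow regime: turbulent (Re > 4000)
(c) Friction factor: f = 0.316/Re^0.25 = 0.316/107120^0.25 = 0.01747 (Blasius is strictly valid for Re ≲ 1e5; used here as the smooth-pipe estimate the problem specifies)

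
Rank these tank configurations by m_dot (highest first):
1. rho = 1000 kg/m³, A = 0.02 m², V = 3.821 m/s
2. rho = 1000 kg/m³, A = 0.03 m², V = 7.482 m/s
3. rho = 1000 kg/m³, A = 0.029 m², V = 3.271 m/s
Case 1: m_dot = 76.42 kg/s
Case 2: m_dot = 224.5 kg/s
Case 3: m_dot = 94.86 kg/s
Ranking (highest first): 2, 3, 1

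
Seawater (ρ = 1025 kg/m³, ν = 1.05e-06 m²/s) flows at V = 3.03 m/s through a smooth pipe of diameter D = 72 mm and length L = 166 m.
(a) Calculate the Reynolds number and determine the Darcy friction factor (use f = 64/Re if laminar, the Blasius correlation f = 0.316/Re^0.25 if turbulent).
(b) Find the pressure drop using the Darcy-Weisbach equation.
(a) Re = V·D/ν = 3.03·0.072/1.05e-06 = 207770 → turbulent (Re > 4000); f = 0.316/Re^0.25 = 0.316/207770^0.25 = 0.014801 (Blasius is strictly valid for Re ≲ 1e5; used here as the smooth-pipe estimate the problem specifies)
(b) Darcy-Weisbach: ΔP = f·(L/D)·½ρV²/1000 = 0.014801·(166/0.072)·½·1025·3.03²/1000 = 160.6 kPa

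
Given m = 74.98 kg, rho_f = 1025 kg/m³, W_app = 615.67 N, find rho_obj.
Formula: W_{app} = mg\left(1 - \frac{\rho_f}{\rho_{obj}}\right)
Substituting knowns: 615.67 = 74.98·9.81·(1 − 1025/rho_obj)
Solving for rho_obj: rho_obj = 1025/(1 − 615.67/(74.98·9.81)) = 6289 kg/m³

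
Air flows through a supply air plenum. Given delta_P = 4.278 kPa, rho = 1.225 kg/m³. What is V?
Formula: V = \sqrt{\frac{2 \Delta P}{\rho}}
V = √(2·(4.278·1000)/1.225) = 83.57 m/s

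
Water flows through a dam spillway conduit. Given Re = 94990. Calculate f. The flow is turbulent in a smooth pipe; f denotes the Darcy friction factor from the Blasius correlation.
Formula: f = \frac{0.316}{Re^{0.25}}
f = 0.316/94990^0.25 = 0.018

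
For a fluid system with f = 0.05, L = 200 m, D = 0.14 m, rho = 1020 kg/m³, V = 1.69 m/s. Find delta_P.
Formula: \Delta P = f \frac{L}{D} \frac{\rho V^2}{2}
delta_P = 0.05·(200/0.14)·0.5·1020·1.69²/1000 = 104 kPa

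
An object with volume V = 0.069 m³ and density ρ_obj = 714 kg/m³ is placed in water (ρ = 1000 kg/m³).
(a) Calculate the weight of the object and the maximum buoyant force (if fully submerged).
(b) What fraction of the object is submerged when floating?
(a) W=rho_obj*g*V=714*9.81*0.069=483.3 N; F_B(max)=rho*g*V=1000*9.81*0.069=676.9 N
(b) Floating fraction=rho_obj/rho=714/1000=0.714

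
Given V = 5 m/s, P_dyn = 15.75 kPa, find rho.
Formula: P_{dyn} = \frac{1}{2} \rho V^2
Substituting knowns: 15.75 = 0.5·rho·5²/1000
Solving for rho: rho = 2·(15.75·1000)/5² = 1260 kg/m³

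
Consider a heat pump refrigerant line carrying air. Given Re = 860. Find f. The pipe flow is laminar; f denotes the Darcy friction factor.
Formula: f = \frac{64}{Re}
f = 64/860 = 0.07442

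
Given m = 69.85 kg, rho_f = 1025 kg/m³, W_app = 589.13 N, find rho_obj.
Formula: W_{app} = mg\left(1 - \frac{\rho_f}{\rho_{obj}}\right)
Substituting knowns: 589.13 = 69.85·9.81·(1 − 1025/rho_obj)
Solving for rho_obj: rho_obj = 1025/(1 − 589.13/(69.85·9.81)) = 7309 kg/m³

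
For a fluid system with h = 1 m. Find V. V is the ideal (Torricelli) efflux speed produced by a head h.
Formula: V = \sqrt{2 g h}
V = √(2·9.81·1) = 4.429 m/s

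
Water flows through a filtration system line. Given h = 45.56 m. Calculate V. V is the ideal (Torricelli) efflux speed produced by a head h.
Formula: V = \sqrt{2 g h}
V = √(2·9.81·45.56) = 29.9 m/s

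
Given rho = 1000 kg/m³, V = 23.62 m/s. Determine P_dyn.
Formula: P_{dyn} = \frac{1}{2} \rho V^2
P_dyn = 0.5·1000·23.62²/1000 = 279 kPa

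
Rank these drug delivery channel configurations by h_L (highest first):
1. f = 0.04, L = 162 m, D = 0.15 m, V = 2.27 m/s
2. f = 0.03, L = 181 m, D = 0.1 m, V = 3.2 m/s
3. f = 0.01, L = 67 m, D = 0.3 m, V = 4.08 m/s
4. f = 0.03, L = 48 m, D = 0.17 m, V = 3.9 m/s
Case 1: h_L = 11.35 m
Case 2: h_L = 28.34 m
Case 3: h_L = 1.895 m
Case 4: h_L = 6.567 m
Ranking (highest first): 2, 1, 4, 3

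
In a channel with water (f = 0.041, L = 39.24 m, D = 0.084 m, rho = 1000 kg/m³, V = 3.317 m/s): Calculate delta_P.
Formula: \Delta P = f \frac{L}{D} \frac{\rho V^2}{2}
delta_P = 0.041·(39.24/0.084)·0.5·1000·3.317²/1000 = 105.4 kPa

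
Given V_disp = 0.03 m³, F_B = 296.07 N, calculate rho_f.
Formula: F_B = \rho_f g V_{disp}
Substituting knowns: 296.07 = rho_f·9.81·0.03
Solving for rho_f: rho_f = 296.07/(9.81·0.03) = 1006 kg/m³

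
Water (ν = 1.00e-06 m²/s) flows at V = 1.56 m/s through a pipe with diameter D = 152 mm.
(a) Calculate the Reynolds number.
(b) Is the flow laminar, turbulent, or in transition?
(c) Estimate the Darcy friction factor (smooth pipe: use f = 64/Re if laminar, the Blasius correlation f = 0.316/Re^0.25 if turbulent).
(a) Re = V·D/ν = 1.56·0.152/1.00e-06 = 237120
(b) Flow regime: turbulent (Re > 4000)
(c) Friction factor: f = 0.316/Re^0.25 = 0.316/237120^0.25 = 0.01432 (Blasius is strictly valid for Re ≲ 1e5; used here as the smooth-pipe estimate the problem specifies)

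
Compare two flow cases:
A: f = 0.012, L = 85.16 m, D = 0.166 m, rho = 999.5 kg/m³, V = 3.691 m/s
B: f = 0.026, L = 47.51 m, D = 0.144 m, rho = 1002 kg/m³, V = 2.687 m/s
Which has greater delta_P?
delta_P(A) = 41.91 kPa, delta_P(B) = 31.03 kPa. Answer: A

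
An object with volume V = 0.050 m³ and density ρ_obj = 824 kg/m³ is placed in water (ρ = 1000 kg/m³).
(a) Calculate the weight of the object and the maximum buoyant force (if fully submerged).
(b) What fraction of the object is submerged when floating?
(a) W=rho_obj*g*V=824*9.81*0.050=404.2 N; F_B(max)=rho*g*V=1000*9.81*0.050=490.5 N
(b) Floating fraction=rho_obj/rho=824/1000=0.824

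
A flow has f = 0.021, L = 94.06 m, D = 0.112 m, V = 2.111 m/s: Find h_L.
Formula: h_L = f \frac{L}{D} \frac{V^2}{2g}
h_L = 0.021·(94.06/0.112)·2.111²/(2·9.81) = 4.006 m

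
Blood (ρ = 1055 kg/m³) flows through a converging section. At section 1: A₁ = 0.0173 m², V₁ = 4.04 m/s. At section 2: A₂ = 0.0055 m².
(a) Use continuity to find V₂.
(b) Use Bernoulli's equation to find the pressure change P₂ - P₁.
(a) Continuity: A₁V₁=A₂V₂ -> V₂=A₁V₁/A₂=0.0173*4.04/0.0055=12.71 m/s
(b) Bernoulli: P₂-P₁=0.5*rho*(V₁^2-V₂^2)/1000=0.5*1055*(4.04^2-12.71^2)/1000=-76.6 kPa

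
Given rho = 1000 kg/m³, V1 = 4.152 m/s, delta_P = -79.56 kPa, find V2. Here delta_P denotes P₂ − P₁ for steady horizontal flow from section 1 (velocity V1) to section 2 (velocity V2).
Formula: \Delta P = \frac{1}{2} \rho (V_1^2 - V_2^2)
Substituting knowns: -79.56 = 0.5·1000·(4.152² − V2²)/1000
Solving for V2: V2 = √(4.152² − 2·(-79.56·1000)/1000) = 13.28 m/s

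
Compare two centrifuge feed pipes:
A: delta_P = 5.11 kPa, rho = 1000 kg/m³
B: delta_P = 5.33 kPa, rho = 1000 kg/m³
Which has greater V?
V(A) = 3.197 m/s, V(B) = 3.265 m/s. Answer: B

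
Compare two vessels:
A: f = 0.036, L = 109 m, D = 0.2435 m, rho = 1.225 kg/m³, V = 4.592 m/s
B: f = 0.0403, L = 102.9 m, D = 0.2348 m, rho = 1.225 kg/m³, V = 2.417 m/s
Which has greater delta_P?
delta_P(A) = 0.2081 kPa, delta_P(B) = 0.06319 kPa. Answer: A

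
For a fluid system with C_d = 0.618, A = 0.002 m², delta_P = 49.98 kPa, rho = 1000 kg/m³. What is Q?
Formula: Q = C_d A \sqrt{\frac{2 \Delta P}{\rho}}
Q = 0.618·0.002·√(2·(49.98·1000)/1000)·1000 = 12.36 L/s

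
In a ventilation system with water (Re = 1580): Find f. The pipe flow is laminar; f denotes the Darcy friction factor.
Formula: f = \frac{64}{Re}
f = 64/1580 = 0.04051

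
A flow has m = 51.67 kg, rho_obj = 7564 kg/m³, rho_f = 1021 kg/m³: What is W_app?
Formula: W_{app} = mg\left(1 - \frac{\rho_f}{\rho_{obj}}\right)
W_app = 51.67·9.81·(1 − 1021/7564) = 438.5 N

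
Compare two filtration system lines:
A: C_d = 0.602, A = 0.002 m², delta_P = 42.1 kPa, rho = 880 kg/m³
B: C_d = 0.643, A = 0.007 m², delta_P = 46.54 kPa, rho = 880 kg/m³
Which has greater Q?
Q(A) = 11.78 L/s, Q(B) = 46.29 L/s. Answer: B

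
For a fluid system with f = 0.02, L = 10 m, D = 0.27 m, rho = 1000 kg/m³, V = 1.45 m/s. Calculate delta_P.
Formula: \Delta P = f \frac{L}{D} \frac{\rho V^2}{2}
delta_P = 0.02·(10/0.27)·0.5·1000·1.45²/1000 = 0.7787 kPa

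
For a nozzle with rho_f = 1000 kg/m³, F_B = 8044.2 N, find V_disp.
Formula: F_B = \rho_f g V_{disp}
Substituting knowns: 8044.2 = 1000·9.81·V_disp
Solving for V_disp: V_disp = 8044.2/(1000·9.81) = 0.82 m³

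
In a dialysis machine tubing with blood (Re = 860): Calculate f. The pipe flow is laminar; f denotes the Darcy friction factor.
Formula: f = \frac{64}{Re}
f = 64/860 = 0.07442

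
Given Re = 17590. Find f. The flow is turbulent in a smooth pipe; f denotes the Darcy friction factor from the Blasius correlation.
Formula: f = \frac{0.316}{Re^{0.25}}
f = 0.316/17590^0.25 = 0.02744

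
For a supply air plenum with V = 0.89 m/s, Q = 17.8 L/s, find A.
Formula: Q = A V
Substituting knowns: 17.8 = A·0.89·1000
Solving for A: A = (17.8/1000)/0.89 = 0.02 m²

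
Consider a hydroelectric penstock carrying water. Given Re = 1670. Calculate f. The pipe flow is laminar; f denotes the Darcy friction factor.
Formula: f = \frac{64}{Re}
f = 64/1670 = 0.03832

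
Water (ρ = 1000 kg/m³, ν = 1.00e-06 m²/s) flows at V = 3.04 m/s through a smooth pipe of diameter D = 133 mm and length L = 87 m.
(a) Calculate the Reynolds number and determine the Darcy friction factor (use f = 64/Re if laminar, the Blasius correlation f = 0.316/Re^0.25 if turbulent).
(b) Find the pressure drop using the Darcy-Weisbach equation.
(a) Re = V·D/ν = 3.04·0.133/1.00e-06 = 404320 → turbulent (Re > 4000); f = 0.316/Re^0.25 = 0.316/404320^0.25 = 0.012532 (Blasius is strictly valid for Re ≲ 1e5; used here as the smooth-pipe estimate the problem specifies)
(b) Darcy-Weisbach: ΔP = f·(L/D)·½ρV²/1000 = 0.012532·(87/0.133)·½·1000·3.04²/1000 = 37.88 kPa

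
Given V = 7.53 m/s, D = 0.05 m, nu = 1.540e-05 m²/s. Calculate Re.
Formula: Re = \frac{V D}{\nu}
Re = 7.53·0.05/1.540e-05 = 24448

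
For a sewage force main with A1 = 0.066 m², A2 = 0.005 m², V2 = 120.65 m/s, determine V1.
Formula: V_2 = \frac{A_1 V_1}{A_2}
Substituting knowns: 120.65 = 0.066·V1/0.005
Solving for V1: V1 = 120.65·0.005/0.066 = 9.14 m/s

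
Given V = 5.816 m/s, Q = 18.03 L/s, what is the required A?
Formula: Q = A V
Substituting knowns: 18.03 = A·5.816·1000
Solving for A: A = (18.03/1000)/5.816 = 0.0031 m²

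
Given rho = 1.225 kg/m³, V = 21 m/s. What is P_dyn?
Formula: P_{dyn} = \frac{1}{2} \rho V^2
P_dyn = 0.5·1.225·21²/1000 = 0.2701 kPa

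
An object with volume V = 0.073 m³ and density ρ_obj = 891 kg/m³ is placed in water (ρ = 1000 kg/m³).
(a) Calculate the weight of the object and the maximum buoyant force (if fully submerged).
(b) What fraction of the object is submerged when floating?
(a) W=rho_obj*g*V=891*9.81*0.073=638.1 N; F_B(max)=rho*g*V=1000*9.81*0.073=716.1 N
(b) Floating fraction=rho_obj/rho=891/1000=0.891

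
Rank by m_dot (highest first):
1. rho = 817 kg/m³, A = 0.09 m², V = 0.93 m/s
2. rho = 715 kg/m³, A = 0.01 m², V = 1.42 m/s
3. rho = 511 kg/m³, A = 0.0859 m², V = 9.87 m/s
Case 1: m_dot = 68.38 kg/s
Case 2: m_dot = 10.15 kg/s
Case 3: m_dot = 433.2 kg/s
Ranking (highest first): 3, 1, 2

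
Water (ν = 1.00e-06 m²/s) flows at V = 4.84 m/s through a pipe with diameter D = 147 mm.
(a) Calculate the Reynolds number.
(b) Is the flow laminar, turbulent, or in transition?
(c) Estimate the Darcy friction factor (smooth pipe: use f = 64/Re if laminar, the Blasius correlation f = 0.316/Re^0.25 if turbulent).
(a) Re = V·D/ν = 4.84·0.147/1.00e-06 = 711480
(b) Flow regime: turbulent (Re > 4000)
(c) Friction factor: f = 0.316/Re^0.25 = 0.316/711480^0.25 = 0.01088 (Blasius is strictly valid for Re ≲ 1e5; used here as the smooth-pipe estimate the problem specifies)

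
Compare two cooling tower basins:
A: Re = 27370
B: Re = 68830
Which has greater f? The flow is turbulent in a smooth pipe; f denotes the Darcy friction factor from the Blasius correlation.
f(A) = 0.02457, f(B) = 0.01951. Answer: A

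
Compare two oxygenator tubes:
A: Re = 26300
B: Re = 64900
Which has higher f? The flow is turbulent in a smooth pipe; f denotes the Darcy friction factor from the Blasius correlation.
f(A) = 0.02481, f(B) = 0.0198. Answer: A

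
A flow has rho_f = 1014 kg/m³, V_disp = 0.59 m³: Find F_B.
Formula: F_B = \rho_f g V_{disp}
F_B = 1014·9.81·0.59 = 5869 N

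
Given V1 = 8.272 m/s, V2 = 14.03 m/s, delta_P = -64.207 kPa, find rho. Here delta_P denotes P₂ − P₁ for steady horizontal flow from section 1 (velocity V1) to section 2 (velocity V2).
Formula: \Delta P = \frac{1}{2} \rho (V_1^2 - V_2^2)
Substituting knowns: -64.207 = 0.5·rho·(8.272² − 14.03²)/1000
Solving for rho: rho = 2·(-64.207·1000)/(8.272² − 14.03²) = 1000 kg/m³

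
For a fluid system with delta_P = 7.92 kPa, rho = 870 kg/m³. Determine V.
Formula: V = \sqrt{\frac{2 \Delta P}{\rho}}
V = √(2·(7.92·1000)/870) = 4.267 m/s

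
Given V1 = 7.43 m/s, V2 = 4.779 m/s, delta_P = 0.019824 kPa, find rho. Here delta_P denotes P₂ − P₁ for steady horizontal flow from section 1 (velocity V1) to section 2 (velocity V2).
Formula: \Delta P = \frac{1}{2} \rho (V_1^2 - V_2^2)
Substituting knowns: 0.019824 = 0.5·rho·(7.43² − 4.779²)/1000
Solving for rho: rho = 2·(0.019824·1000)/(7.43² − 4.779²) = 1.225 kg/m³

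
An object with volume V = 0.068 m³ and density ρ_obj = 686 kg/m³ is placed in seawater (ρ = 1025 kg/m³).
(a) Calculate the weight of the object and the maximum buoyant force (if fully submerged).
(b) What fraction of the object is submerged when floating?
(a) W=rho_obj*g*V=686*9.81*0.068=457.6 N; F_B(max)=rho*g*V=1025*9.81*0.068=683.8 N
(b) Floating fraction=rho_obj/rho=686/1025=0.669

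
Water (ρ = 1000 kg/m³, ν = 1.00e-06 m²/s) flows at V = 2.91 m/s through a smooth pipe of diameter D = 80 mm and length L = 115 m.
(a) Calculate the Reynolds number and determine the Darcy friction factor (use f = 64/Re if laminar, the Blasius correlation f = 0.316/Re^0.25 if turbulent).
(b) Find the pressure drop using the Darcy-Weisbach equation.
(a) Re = V·D/ν = 2.91·0.08/1.00e-06 = 232800 → turbulent (Re > 4000); f = 0.316/Re^0.25 = 0.316/232800^0.25 = 0.014386 (Blasius is strictly valid for Re ≲ 1e5; used here as the smooth-pipe estimate the problem specifies)
(b) Darcy-Weisbach: ΔP = f·(L/D)·½ρV²/1000 = 0.014386·(115/0.080)·½·1000·2.91²/1000 = 87.56 kPa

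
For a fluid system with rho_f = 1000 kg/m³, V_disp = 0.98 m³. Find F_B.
Formula: F_B = \rho_f g V_{disp}
F_B = 1000·9.81·0.98 = 9614 N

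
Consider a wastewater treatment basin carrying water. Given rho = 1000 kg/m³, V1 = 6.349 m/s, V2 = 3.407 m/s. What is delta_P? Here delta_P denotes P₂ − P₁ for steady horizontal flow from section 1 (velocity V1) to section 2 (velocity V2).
Formula: \Delta P = \frac{1}{2} \rho (V_1^2 - V_2^2)
delta_P = 0.5·1000·(6.349² − 3.407²)/1000 = 14.35 kPa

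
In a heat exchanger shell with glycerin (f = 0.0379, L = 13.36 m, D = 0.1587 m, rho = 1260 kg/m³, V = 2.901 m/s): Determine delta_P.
Formula: \Delta P = f \frac{L}{D} \frac{\rho V^2}{2}
delta_P = 0.0379·(13.36/0.1587)·0.5·1260·2.901²/1000 = 16.92 kPa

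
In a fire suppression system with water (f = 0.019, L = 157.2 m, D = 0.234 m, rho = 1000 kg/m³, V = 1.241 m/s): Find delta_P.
Formula: \Delta P = f \frac{L}{D} \frac{\rho V^2}{2}
delta_P = 0.019·(157.2/0.234)·0.5·1000·1.241²/1000 = 9.829 kPa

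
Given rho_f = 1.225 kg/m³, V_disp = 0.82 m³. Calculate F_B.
Formula: F_B = \rho_f g V_{disp}
F_B = 1.225·9.81·0.82 = 9.854 N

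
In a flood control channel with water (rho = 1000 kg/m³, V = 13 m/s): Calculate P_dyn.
Formula: P_{dyn} = \frac{1}{2} \rho V^2
P_dyn = 0.5·1000·13²/1000 = 84.5 kPa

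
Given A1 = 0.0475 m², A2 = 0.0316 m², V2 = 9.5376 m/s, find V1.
Formula: V_2 = \frac{A_1 V_1}{A_2}
Substituting knowns: 9.5376 = 0.0475·V1/0.0316
Solving for V1: V1 = 9.5376·0.0316/0.0475 = 6.345 m/s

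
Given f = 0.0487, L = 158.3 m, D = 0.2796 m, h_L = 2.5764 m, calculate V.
Formula: h_L = f \frac{L}{D} \frac{V^2}{2g}
Substituting knowns: 2.5764 = 0.0487·(158.3/0.2796)·V²/(2·9.81)
Solving for V: V = √(2.5764·2·9.81/(0.0487·(158.3/0.2796))) = 1.354 m/s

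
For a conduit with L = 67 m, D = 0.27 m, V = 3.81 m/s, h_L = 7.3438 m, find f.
Formula: h_L = f \frac{L}{D} \frac{V^2}{2g}
Substituting knowns: 7.3438 = f·(67/0.27)·3.81²/(2·9.81)
Solving for f: f = 7.3438·2·9.81/((67/0.27)·3.81²) = 0.04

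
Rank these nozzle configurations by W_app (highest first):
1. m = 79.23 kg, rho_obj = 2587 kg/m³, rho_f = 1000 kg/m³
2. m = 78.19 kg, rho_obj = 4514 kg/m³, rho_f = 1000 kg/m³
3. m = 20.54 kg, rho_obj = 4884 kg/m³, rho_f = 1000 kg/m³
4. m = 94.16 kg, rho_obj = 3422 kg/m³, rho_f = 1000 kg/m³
Case 1: W_app = 476.8 N
Case 2: W_app = 597.1 N
Case 3: W_app = 160.2 N
Case 4: W_app = 653.8 N
Ranking (highest first): 4, 2, 1, 3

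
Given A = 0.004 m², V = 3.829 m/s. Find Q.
Formula: Q = A V
Q = 0.004·3.829·1000 = 15.32 L/s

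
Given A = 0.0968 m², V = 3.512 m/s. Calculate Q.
Formula: Q = A V
Q = 0.0968·3.512·1000 = 340 L/s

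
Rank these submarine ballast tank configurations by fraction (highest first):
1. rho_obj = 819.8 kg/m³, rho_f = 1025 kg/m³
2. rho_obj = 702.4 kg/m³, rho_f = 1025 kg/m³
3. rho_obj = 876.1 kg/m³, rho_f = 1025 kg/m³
Case 1: fraction = 0.7998
Case 2: fraction = 0.6853
Case 3: fraction = 0.8547
Ranking (highest first): 3, 1, 2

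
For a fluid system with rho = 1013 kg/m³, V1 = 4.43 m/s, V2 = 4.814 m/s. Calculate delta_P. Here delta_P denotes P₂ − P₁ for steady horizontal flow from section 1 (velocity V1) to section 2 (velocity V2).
Formula: \Delta P = \frac{1}{2} \rho (V_1^2 - V_2^2)
delta_P = 0.5·1013·(4.43² − 4.814²)/1000 = -1.798 kPa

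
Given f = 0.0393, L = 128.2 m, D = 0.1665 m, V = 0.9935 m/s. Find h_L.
Formula: h_L = f \frac{L}{D} \frac{V^2}{2g}
h_L = 0.0393·(128.2/0.1665)·0.9935²/(2·9.81) = 1.522 m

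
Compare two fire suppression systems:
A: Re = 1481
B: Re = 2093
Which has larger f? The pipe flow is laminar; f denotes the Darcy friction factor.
f(A) = 0.04321, f(B) = 0.03058. Answer: A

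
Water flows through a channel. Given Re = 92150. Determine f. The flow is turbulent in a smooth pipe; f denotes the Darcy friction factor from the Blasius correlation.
Formula: f = \frac{0.316}{Re^{0.25}}
f = 0.316/92150^0.25 = 0.01814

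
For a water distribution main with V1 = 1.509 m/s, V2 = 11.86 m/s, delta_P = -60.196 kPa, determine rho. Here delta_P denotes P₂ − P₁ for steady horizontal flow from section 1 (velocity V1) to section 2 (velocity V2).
Formula: \Delta P = \frac{1}{2} \rho (V_1^2 - V_2^2)
Substituting knowns: -60.196 = 0.5·rho·(1.509² − 11.86²)/1000
Solving for rho: rho = 2·(-60.196·1000)/(1.509² − 11.86²) = 870 kg/m³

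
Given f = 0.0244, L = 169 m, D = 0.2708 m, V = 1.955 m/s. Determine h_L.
Formula: h_L = f \frac{L}{D} \frac{V^2}{2g}
h_L = 0.0244·(169/0.2708)·1.955²/(2·9.81) = 2.966 m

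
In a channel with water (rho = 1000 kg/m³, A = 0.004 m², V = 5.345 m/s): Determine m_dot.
Formula: \dot{m} = \rho A V
m_dot = 1000·0.004·5.345 = 21.38 kg/s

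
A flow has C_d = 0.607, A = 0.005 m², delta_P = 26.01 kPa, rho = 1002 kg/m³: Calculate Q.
Formula: Q = C_d A \sqrt{\frac{2 \Delta P}{\rho}}
Q = 0.607·0.005·√(2·(26.01·1000)/1002)·1000 = 21.87 L/s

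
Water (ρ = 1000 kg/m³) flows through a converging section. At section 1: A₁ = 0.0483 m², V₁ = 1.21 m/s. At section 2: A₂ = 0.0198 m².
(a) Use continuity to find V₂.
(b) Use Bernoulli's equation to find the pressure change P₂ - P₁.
(a) Continuity: A₁V₁=A₂V₂ -> V₂=A₁V₁/A₂=0.0483*1.21/0.0198=2.95 m/s
(b) Bernoulli: P₂-P₁=0.5*rho*(V₁^2-V₂^2)/1000=0.5*1000*(1.21^2-2.95^2)/1000=-3.619 kPa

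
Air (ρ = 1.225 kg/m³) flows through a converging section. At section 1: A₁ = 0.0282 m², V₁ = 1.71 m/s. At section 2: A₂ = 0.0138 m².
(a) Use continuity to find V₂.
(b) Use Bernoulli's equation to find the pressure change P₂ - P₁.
(a) Continuity: A₁V₁=A₂V₂ -> V₂=A₁V₁/A₂=0.0282*1.71/0.0138=3.49 m/s
(b) Bernoulli: P₂-P₁=0.5*rho*(V₁^2-V₂^2)/1000=0.5*1.225*(1.71^2-3.49^2)/1000=-0.005669 kPa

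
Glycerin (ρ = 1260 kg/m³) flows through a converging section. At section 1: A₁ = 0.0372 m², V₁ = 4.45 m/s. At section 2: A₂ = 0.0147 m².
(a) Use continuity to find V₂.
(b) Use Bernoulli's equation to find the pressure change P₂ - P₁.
(a) Continuity: A₁V₁=A₂V₂ -> V₂=A₁V₁/A₂=0.0372*4.45/0.0147=11.26 m/s
(b) Bernoulli: P₂-P₁=0.5*rho*(V₁^2-V₂^2)/1000=0.5*1260*(4.45^2-11.26^2)/1000=-67.4 kPa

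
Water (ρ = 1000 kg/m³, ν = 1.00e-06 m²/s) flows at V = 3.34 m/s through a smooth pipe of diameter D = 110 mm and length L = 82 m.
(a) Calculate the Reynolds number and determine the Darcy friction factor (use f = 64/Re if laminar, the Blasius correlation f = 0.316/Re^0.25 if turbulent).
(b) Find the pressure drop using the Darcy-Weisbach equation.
(a) Re = V·D/ν = 3.34·0.11/1.00e-06 = 367400 → turbulent (Re > 4000); f = 0.316/Re^0.25 = 0.316/367400^0.25 = 0.012835 (Blasius is strictly valid for Re ≲ 1e5; used here as the smooth-pipe estimate the problem specifies)
(b) Darcy-Weisbach: ΔP = f·(L/D)·½ρV²/1000 = 0.012835·(82/0.110)·½·1000·3.34²/1000 = 53.37 kPa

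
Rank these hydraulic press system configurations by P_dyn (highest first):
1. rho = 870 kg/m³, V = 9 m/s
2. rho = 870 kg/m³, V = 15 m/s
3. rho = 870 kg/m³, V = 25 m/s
Case 1: P_dyn = 35.23 kPa
Case 2: P_dyn = 97.88 kPa
Case 3: P_dyn = 271.9 kPa
Ranking (highest first): 3, 2, 1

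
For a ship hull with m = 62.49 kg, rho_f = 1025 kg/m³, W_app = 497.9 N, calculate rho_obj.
Formula: W_{app} = mg\left(1 - \frac{\rho_f}{\rho_{obj}}\right)
Substituting knowns: 497.9 = 62.49·9.81·(1 − 1025/rho_obj)
Solving for rho_obj: rho_obj = 1025/(1 − 497.9/(62.49·9.81)) = 5458 kg/m³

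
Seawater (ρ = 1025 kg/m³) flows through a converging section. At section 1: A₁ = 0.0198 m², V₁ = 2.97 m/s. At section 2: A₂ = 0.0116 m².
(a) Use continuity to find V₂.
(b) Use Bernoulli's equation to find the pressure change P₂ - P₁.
(a) Continuity: A₁V₁=A₂V₂ -> V₂=A₁V₁/A₂=0.0198*2.97/0.0116=5.07 m/s
(b) Bernoulli: P₂-P₁=0.5*rho*(V₁^2-V₂^2)/1000=0.5*1025*(2.97^2-5.07^2)/1000=-8.653 kPa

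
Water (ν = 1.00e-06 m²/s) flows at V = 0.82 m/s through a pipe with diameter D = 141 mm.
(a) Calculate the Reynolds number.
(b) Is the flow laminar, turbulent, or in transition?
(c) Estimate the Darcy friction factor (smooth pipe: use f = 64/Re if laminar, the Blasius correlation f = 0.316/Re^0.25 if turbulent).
(a) Re = V·D/ν = 0.82·0.141/1.00e-06 = 115620
(b) Flow regime: turbulent (Re > 4000)
(c) Friction factor: f = 0.316/Re^0.25 = 0.316/115620^0.25 = 0.01714 (Blasius is strictly valid for Re ≲ 1e5; used here as the smooth-pipe estimate the problem specifies)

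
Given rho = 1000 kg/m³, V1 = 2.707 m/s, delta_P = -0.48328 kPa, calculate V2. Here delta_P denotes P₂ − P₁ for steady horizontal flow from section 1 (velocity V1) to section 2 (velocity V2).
Formula: \Delta P = \frac{1}{2} \rho (V_1^2 - V_2^2)
Substituting knowns: -0.48328 = 0.5·1000·(2.707² − V2²)/1000
Solving for V2: V2 = √(2.707² − 2·(-0.48328·1000)/1000) = 2.88 m/s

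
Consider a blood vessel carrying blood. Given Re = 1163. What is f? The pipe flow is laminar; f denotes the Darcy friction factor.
Formula: f = \frac{64}{Re}
f = 64/1163 = 0.05503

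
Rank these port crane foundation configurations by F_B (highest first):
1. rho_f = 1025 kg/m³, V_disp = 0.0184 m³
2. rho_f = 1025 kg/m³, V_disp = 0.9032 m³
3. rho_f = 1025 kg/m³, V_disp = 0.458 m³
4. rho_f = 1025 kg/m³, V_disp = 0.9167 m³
Case 1: F_B = 185 N
Case 2: F_B = 9082 N
Case 3: F_B = 4605 N
Case 4: F_B = 9218 N
Ranking (highest first): 4, 2, 3, 1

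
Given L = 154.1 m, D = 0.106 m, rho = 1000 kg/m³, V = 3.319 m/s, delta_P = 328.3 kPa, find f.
Formula: \Delta P = f \frac{L}{D} \frac{\rho V^2}{2}
Substituting knowns: 328.3 = f·(154.1/0.106)·0.5·1000·3.319²/1000
Solving for f: f = (328.3·1000)/((154.1/0.106)·0.5·1000·3.319²) = 0.041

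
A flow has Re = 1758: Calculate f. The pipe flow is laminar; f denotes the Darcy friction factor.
Formula: f = \frac{64}{Re}
f = 64/1758 = 0.03641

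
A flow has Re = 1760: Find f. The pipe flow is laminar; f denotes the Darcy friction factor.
Formula: f = \frac{64}{Re}
f = 64/1760 = 0.03636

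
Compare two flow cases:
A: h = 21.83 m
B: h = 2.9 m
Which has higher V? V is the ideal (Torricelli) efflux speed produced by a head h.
V(A) = 20.7 m/s, V(B) = 7.543 m/s. Answer: A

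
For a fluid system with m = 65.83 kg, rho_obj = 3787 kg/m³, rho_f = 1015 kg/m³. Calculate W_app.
Formula: W_{app} = mg\left(1 - \frac{\rho_f}{\rho_{obj}}\right)
W_app = 65.83·9.81·(1 − 1015/3787) = 472.7 N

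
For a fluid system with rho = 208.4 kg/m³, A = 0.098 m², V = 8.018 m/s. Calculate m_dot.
Formula: \dot{m} = \rho A V
m_dot = 208.4·0.098·8.018 = 163.8 kg/s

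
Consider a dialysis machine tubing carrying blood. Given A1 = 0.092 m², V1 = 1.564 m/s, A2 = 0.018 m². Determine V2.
Formula: V_2 = \frac{A_1 V_1}{A_2}
V2 = 0.092·1.564/0.018 = 7.994 m/s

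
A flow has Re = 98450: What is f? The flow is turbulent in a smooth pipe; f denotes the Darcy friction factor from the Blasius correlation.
Formula: f = \frac{0.316}{Re^{0.25}}
f = 0.316/98450^0.25 = 0.01784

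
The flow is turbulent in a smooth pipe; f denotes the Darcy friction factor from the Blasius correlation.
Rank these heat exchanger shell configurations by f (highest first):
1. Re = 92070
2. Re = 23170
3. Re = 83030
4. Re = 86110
Case 1: f = 0.01814
Case 2: f = 0.02561
Case 3: f = 0.01862
Case 4: f = 0.01845
Ranking (highest first): 2, 3, 4, 1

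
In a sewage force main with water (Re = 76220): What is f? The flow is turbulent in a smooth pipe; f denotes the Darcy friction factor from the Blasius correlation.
Formula: f = \frac{0.316}{Re^{0.25}}
f = 0.316/76220^0.25 = 0.01902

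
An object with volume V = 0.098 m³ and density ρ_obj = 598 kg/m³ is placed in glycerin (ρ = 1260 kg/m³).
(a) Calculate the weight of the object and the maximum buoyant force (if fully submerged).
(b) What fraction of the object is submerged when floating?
(a) W=rho_obj*g*V=598*9.81*0.098=574.9 N; F_B(max)=rho*g*V=1260*9.81*0.098=1211.3 N
(b) Floating fraction=rho_obj/rho=598/1260=0.475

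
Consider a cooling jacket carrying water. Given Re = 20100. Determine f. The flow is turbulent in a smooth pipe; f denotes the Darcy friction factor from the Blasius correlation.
Formula: f = \frac{0.316}{Re^{0.25}}
f = 0.316/20100^0.25 = 0.02654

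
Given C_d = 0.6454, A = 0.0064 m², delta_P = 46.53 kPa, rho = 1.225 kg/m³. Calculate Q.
Formula: Q = C_d A \sqrt{\frac{2 \Delta P}{\rho}}
Q = 0.6454·0.0064·√(2·(46.53·1000)/1.225)·1000 = 1138 L/s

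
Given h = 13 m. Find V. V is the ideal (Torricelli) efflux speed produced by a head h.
Formula: V = \sqrt{2 g h}
V = √(2·9.81·13) = 15.97 m/s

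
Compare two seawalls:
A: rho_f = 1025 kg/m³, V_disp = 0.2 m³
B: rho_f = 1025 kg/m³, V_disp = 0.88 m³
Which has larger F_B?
F_B(A) = 2011 N, F_B(B) = 8849 N. Answer: B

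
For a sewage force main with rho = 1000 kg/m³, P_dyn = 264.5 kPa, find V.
Formula: P_{dyn} = \frac{1}{2} \rho V^2
Substituting knowns: 264.5 = 0.5·1000·V²/1000
Solving for V: V = √(2·(264.5·1000)/1000) = 23 m/s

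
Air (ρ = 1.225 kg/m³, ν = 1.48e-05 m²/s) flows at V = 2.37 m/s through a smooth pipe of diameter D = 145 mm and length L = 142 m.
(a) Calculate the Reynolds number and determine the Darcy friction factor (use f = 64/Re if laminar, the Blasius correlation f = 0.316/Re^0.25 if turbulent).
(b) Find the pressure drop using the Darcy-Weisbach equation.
(a) Re = V·D/ν = 2.37·0.145/1.48e-05 = 23220 → turbulent (Re > 4000); f = 0.316/Re^0.25 = 0.316/23220^0.25 = 0.025599
(b) Darcy-Weisbach: ΔP = f·(L/D)·½ρV²/1000 = 0.025599·(142/0.145)·½·1.225·2.37²/1000 = 0.08625 kPa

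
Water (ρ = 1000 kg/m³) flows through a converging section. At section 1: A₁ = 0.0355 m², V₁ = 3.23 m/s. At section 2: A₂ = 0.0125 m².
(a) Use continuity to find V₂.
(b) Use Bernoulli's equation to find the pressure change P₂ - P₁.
(a) Continuity: A₁V₁=A₂V₂ -> V₂=A₁V₁/A₂=0.0355*3.23/0.0125=9.17 m/s
(b) Bernoulli: P₂-P₁=0.5*rho*(V₁^2-V₂^2)/1000=0.5*1000*(3.23^2-9.17^2)/1000=-36.83 kPa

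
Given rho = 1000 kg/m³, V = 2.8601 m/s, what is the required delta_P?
Formula: V = \sqrt{\frac{2 \Delta P}{\rho}}
Substituting knowns: 2.8601 = √(2·(delta_P·1000)/1000)
Solving for delta_P: delta_P = 2.8601²·1000/2/1000 = 4.09 kPa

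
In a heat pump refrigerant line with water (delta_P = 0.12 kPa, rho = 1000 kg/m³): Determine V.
Formula: V = \sqrt{\frac{2 \Delta P}{\rho}}
V = √(2·(0.12·1000)/1000) = 0.4899 m/s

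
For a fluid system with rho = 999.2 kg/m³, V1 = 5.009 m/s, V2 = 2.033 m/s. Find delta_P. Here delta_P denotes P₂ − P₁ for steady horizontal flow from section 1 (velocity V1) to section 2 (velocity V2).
Formula: \Delta P = \frac{1}{2} \rho (V_1^2 - V_2^2)
delta_P = 0.5·999.2·(5.009² − 2.033²)/1000 = 10.47 kPa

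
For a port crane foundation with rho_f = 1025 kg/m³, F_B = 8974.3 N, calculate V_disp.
Formula: F_B = \rho_f g V_{disp}
Substituting knowns: 8974.3 = 1025·9.81·V_disp
Solving for V_disp: V_disp = 8974.3/(1025·9.81) = 0.8925 m³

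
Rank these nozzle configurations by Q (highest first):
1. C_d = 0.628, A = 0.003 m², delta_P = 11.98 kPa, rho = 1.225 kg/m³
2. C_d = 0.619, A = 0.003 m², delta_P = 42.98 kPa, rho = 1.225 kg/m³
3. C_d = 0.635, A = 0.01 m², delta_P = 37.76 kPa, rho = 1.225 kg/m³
Case 1: Q = 263.5 L/s
Case 2: Q = 491.9 L/s
Case 3: Q = 1577 L/s
Ranking (highest first): 3, 2, 1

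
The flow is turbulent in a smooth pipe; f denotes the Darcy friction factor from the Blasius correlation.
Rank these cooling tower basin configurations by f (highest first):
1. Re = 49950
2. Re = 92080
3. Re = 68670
Case 1: f = 0.02114
Case 2: f = 0.01814
Case 3: f = 0.01952
Ranking (highest first): 1, 3, 2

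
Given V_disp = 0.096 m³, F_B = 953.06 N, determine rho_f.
Formula: F_B = \rho_f g V_{disp}
Substituting knowns: 953.06 = rho_f·9.81·0.096
Solving for rho_f: rho_f = 953.06/(9.81·0.096) = 1012 kg/m³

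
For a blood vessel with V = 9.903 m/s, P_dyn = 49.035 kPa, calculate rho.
Formula: P_{dyn} = \frac{1}{2} \rho V^2
Substituting knowns: 49.035 = 0.5·rho·9.903²/1000
Solving for rho: rho = 2·(49.035·1000)/9.903² = 1000 kg/m³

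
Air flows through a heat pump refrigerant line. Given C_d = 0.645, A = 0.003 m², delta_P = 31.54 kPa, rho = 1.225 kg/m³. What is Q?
Formula: Q = C_d A \sqrt{\frac{2 \Delta P}{\rho}}
Q = 0.645·0.003·√(2·(31.54·1000)/1.225)·1000 = 439.1 L/s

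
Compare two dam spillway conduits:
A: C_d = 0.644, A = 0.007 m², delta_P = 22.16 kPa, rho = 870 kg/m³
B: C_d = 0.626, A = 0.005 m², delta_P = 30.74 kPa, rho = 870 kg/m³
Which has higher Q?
Q(A) = 32.18 L/s, Q(B) = 26.31 L/s. Answer: A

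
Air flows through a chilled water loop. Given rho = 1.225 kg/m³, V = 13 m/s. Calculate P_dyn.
Formula: P_{dyn} = \frac{1}{2} \rho V^2
P_dyn = 0.5·1.225·13²/1000 = 0.1035 kPa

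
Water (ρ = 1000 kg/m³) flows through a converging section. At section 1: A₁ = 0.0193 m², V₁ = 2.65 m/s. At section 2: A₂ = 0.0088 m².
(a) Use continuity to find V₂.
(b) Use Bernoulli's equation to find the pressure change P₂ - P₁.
(a) Continuity: A₁V₁=A₂V₂ -> V₂=A₁V₁/A₂=0.0193*2.65/0.0088=5.81 m/s
(b) Bernoulli: P₂-P₁=0.5*rho*(V₁^2-V₂^2)/1000=0.5*1000*(2.65^2-5.81^2)/1000=-13.37 kPa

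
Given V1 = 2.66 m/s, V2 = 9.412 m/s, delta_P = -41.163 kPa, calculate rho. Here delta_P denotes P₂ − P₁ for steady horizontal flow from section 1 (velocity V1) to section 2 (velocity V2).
Formula: \Delta P = \frac{1}{2} \rho (V_1^2 - V_2^2)
Substituting knowns: -41.163 = 0.5·rho·(2.66² − 9.412²)/1000
Solving for rho: rho = 2·(-41.163·1000)/(2.66² − 9.412²) = 1010 kg/m³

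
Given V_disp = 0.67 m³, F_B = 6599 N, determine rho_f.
Formula: F_B = \rho_f g V_{disp}
Substituting knowns: 6599 = rho_f·9.81·0.67
Solving for rho_f: rho_f = 6599/(9.81·0.67) = 1004 kg/m³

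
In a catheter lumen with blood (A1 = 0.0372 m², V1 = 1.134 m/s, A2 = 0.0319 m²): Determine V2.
Formula: V_2 = \frac{A_1 V_1}{A_2}
V2 = 0.0372·1.134/0.0319 = 1.322 m/s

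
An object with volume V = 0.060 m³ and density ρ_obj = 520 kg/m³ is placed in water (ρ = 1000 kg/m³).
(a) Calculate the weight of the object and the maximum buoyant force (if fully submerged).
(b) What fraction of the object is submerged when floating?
(a) W=rho_obj*g*V=520*9.81*0.060=306.1 N; F_B(max)=rho*g*V=1000*9.81*0.060=588.6 N
(b) Floating fraction=rho_obj/rho=520/1000=0.520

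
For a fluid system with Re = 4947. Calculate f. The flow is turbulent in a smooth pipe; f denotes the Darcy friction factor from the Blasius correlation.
Formula: f = \frac{0.316}{Re^{0.25}}
f = 0.316/4947^0.25 = 0.03768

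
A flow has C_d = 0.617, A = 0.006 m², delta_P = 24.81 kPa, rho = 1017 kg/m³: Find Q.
Formula: Q = C_d A \sqrt{\frac{2 \Delta P}{\rho}}
Q = 0.617·0.006·√(2·(24.81·1000)/1017)·1000 = 25.86 L/s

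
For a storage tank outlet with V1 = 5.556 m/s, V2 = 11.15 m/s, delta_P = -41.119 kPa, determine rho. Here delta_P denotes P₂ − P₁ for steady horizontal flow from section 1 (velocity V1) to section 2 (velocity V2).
Formula: \Delta P = \frac{1}{2} \rho (V_1^2 - V_2^2)
Substituting knowns: -41.119 = 0.5·rho·(5.556² − 11.15²)/1000
Solving for rho: rho = 2·(-41.119·1000)/(5.556² − 11.15²) = 880 kg/m³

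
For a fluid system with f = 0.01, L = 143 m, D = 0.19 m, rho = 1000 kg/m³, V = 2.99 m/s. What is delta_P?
Formula: \Delta P = f \frac{L}{D} \frac{\rho V^2}{2}
delta_P = 0.01·(143/0.19)·0.5·1000·2.99²/1000 = 33.64 kPa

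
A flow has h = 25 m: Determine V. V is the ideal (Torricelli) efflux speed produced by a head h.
Formula: V = \sqrt{2 g h}
V = √(2·9.81·25) = 22.15 m/s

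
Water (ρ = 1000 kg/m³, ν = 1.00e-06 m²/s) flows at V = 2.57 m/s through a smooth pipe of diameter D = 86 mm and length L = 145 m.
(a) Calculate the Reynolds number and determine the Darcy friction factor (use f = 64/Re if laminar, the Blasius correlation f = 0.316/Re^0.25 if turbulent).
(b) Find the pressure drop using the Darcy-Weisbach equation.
(a) Re = V·D/ν = 2.57·0.086/1.00e-06 = 221020 → turbulent (Re > 4000); f = 0.316/Re^0.25 = 0.316/221020^0.25 = 0.014574 (Blasius is strictly valid for Re ≲ 1e5; used here as the smooth-pipe estimate the problem specifies)
(b) Darcy-Weisbach: ΔP = f·(L/D)·½ρV²/1000 = 0.014574·(145/0.086)·½·1000·2.57²/1000 = 81.15 kPa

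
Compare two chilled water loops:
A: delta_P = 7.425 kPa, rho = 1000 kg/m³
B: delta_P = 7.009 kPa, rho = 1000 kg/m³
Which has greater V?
V(A) = 3.854 m/s, V(B) = 3.744 m/s. Answer: A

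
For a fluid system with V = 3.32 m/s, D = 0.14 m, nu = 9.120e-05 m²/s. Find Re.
Formula: Re = \frac{V D}{\nu}
Re = 3.32·0.14/9.120e-05 = 5096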